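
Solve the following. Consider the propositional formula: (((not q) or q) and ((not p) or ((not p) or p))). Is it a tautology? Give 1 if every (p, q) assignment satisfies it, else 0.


Check all 4 assignments:
p=0, q=0: 1
p=0, q=1: 1
p=1, q=0: 1
p=1, q=1: 1
Satisfying count = 4/4.
Tautology iff count = 4: yes.

1


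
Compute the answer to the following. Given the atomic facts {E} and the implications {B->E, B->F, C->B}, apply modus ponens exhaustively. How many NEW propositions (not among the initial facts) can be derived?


Initial facts: {E}
Apply modus ponens to closure:
  (no implication fires)
Final known: {E}
New propositions: {(none)}
Count = 0

0


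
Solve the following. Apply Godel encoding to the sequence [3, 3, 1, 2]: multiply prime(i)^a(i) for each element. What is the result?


Encode each element as an exponent of the corresponding prime:
  2^3 = 8
  3^3 = 27
  5^1 = 5
  7^2 = 49
Product = 8 * 27 * 5 * 49 = 52920

52920


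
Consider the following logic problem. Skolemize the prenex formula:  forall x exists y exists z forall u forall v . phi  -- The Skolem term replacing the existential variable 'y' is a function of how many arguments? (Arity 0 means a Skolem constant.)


Quantifier prefix: forall x exists y exists z forall u forall v
'y' is existentially quantified at position 2.
Universal variables preceding it: x
Skolem function arity = 1

1


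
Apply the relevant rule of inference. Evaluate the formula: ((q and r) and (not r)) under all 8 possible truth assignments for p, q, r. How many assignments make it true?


Check all 8 assignments:
p=0, q=0, r=0: 0
p=0, q=0, r=1: 0
p=0, q=1, r=0: 0
p=0, q=1, r=1: 0
p=1, q=0, r=0: 0
p=1, q=0, r=1: 0
p=1, q=1, r=0: 0
p=1, q=1, r=1: 0
Count of True = 0

0


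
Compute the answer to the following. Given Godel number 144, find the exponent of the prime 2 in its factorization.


Factorize 144 by dividing by 2 repeatedly.
Division steps: 2 divides 144 exactly 4 time(s).
Exponent of 2 = 4

4


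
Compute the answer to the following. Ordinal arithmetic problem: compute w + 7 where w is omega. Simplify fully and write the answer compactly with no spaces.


Compute w + 7.
Ordinal + is associative but NOT commutative; for finite n>0, n + w = w but w + n stays w+n.
w + 7 is already in normal form (a successor ordinal beyond w).
Result = w+7

w+7


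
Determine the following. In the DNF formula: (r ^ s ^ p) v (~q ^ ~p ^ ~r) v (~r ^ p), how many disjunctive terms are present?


A DNF formula is a disjunction of terms (conjunctions).
Terms are separated by v.
Counting the disjuncts: 3 terms.

3


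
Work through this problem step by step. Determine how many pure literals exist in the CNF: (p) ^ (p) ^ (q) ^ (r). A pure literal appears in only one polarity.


Check each variable for pure literal status:
p: pure positive
q: pure positive
r: pure positive
Pure literal count = 3

3


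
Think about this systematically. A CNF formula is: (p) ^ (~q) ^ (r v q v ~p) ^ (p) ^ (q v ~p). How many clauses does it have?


A CNF formula is a conjunction of clauses.
Clauses are separated by ^.
Counting the conjuncts: 5 clauses.

5


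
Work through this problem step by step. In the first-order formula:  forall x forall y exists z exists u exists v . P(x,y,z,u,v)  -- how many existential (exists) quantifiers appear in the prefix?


Quantifier prefix: forall x forall y exists z exists u exists v
Mark each quantifier type:
  U U E E E
Universal count = 2, Existential count = 3
Asked for existential (exists) quantifiers: 3

3


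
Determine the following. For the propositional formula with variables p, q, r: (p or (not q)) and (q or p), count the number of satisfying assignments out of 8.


Evaluate all 8 assignments for p, q, r:
p=0, q=0, r=0: 0
p=0, q=0, r=1: 0
p=0, q=1, r=0: 0
p=0, q=1, r=1: 0
p=1, q=0, r=0: 1
p=1, q=0, r=1: 1
p=1, q=1, r=0: 1
p=1, q=1, r=1: 1
Satisfying count = 4

4


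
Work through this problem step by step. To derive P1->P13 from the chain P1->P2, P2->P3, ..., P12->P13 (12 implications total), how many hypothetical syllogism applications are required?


With 12 implications in a chain connecting 13 propositions:
P1->P2, P2->P3, ..., P12->P13
Steps needed = (number of implications) - 1 = 12 - 1 = 11

11


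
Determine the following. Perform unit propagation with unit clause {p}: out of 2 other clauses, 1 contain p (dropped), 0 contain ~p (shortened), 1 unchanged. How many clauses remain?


Satisfied (removed): 1
Shortened (remain): 0
Unchanged (remain): 1
Remaining = 0 + 1 = 1

1


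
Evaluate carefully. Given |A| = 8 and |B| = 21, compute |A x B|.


The Cartesian product A x B contains all ordered pairs (a, b).
|A x B| = |A| * |B| = 8 * 21 = 168

168


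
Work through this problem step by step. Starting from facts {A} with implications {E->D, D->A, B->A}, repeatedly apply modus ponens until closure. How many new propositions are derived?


Initial facts: {A}
Apply modus ponens to closure:
  (no implication fires)
Final known: {A}
New propositions: {(none)}
Count = 0

0


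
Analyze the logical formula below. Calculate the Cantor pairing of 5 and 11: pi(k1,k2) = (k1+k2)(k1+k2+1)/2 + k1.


k1 + k2 = 16
(k1+k2)(k1+k2+1)/2 = 16 * 17 / 2 = 136
pi = 136 + 5 = 141

141


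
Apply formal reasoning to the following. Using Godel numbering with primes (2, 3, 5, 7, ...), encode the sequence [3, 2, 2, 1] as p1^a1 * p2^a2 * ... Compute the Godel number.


Encode each element as an exponent of the corresponding prime:
  2^3 = 8
  3^2 = 9
  5^2 = 25
  7^1 = 7
Product = 8 * 9 * 25 * 7 = 12600

12600


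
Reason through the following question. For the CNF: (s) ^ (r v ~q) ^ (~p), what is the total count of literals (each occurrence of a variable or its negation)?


Counting literals in each clause:
Clause 1: 1 literal(s)
Clause 2: 2 literal(s)
Clause 3: 1 literal(s)
Total = 4

4


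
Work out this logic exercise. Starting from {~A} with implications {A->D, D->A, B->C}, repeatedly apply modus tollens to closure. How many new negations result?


Initial negated facts: {~A}
Apply modus tollens to closure:
  ~A and D->A  =>  ~D
Final negated: {~A, ~D}
New negations: {~D}
Count = 1

1


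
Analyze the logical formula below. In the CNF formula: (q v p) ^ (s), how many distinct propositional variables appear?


Identify each variable that appears in the formula.
Variables found: p, q, s
Count = 3

3


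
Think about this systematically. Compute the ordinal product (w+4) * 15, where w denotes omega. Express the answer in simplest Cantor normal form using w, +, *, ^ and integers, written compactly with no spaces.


Compute (w+4) * 15.
Ordinal * is associative and left-distributive over +, but NOT commutative; for finite n>1, n*w = w but w*n stays w*n.
(w+4) * 15 = (w+4) repeated 15 times. Each intermediate +4 is absorbed by the following w; only the last survives: w*15+4.
Result = w*15+4

w*15+4


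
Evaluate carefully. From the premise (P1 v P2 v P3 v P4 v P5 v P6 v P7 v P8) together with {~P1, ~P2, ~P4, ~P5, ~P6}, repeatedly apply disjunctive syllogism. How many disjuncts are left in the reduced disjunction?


Original disjuncts (8): P1, P2, P3, P4, P5, P6, P7, P8
Negated (eliminate): ~P1, ~P2, ~P4, ~P5, ~P6
Remaining disjuncts: P3, P7, P8
Count = 8 - 5 = 3

3


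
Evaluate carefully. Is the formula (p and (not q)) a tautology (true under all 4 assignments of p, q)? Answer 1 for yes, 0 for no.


Check all 4 assignments:
p=0, q=0: 0
p=0, q=1: 0
p=1, q=0: 1
p=1, q=1: 0
Satisfying count = 1/4.
Tautology iff count = 4: no.

0


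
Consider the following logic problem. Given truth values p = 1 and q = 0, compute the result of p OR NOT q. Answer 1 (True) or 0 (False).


p = 1, q = 0
Operation: p OR NOT q
Evaluate: 1 OR NOT 0 = 1

1


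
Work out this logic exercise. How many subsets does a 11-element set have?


The power set of a set with n elements has 2^n elements.
|P(S)| = 2^11 = 2048

2048


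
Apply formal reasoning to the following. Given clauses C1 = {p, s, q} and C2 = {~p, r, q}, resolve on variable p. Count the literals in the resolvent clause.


Remove p from C1 and ~p from C2.
C1 remainder: {s, q}
C2 remainder: {r, q}
Union (resolvent): {q, r, s}
Resolvent has 3 literal(s).

3


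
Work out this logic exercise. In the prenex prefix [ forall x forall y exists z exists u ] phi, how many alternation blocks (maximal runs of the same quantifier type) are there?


Quantifier-type sequence: A A E E  (A=forall, E=exists)
Group into maximal same-type runs:
  Ax2 | Ex2
Number of blocks = 2

2


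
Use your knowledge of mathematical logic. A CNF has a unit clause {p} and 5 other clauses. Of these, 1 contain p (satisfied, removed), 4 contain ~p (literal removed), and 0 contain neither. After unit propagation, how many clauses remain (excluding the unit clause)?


Satisfied (removed): 1
Shortened (remain): 4
Unchanged (remain): 0
Remaining = 4 + 0 = 4

4


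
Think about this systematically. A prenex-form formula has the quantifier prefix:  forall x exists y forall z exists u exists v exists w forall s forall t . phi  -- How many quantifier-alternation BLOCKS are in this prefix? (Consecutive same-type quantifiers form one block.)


Quantifier-type sequence: A E A E E E A A  (A=forall, E=exists)
Group into maximal same-type runs:
  Ax1 | Ex1 | Ax1 | Ex3 | Ax2
Number of blocks = 5

5


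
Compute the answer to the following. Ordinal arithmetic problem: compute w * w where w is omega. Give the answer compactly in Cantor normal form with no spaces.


Compute w * w.
Ordinal * is associative and left-distributive over +, but NOT commutative; for finite n>1, n*w = w but w*n stays w*n.
w * w = w^2 by definition.
Result = w^2

w^2


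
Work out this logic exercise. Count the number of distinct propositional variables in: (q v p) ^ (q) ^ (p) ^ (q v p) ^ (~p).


Identify each variable that appears in the formula.
Variables found: p, q
Count = 2

2


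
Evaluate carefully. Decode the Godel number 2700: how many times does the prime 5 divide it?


Factorize 2700 by dividing by 5 repeatedly.
Division steps: 5 divides 2700 exactly 2 time(s).
Exponent of 5 = 2

2


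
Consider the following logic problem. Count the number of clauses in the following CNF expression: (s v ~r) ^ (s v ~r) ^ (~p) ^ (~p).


A CNF formula is a conjunction of clauses.
Clauses are separated by ^.
Counting the conjuncts: 4 clauses.

4


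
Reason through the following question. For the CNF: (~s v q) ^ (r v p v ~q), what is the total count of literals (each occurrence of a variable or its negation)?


Counting literals in each clause:
Clause 1: 2 literal(s)
Clause 2: 3 literal(s)
Total = 5

5


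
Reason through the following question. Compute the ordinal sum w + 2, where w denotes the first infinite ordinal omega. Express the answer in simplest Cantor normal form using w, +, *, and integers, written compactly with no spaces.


Compute w + 2.
Ordinal + is associative but NOT commutative; for finite n>0, n + w = w but w + n stays w+n.
w + 2 is already in normal form (a successor ordinal beyond w).
Result = w+2

w+2


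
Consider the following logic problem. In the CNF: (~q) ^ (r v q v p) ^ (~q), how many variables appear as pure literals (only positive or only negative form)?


Check each variable for pure literal status:
p: pure positive
q: mixed (not pure)
r: pure positive
Pure literal count = 2

2


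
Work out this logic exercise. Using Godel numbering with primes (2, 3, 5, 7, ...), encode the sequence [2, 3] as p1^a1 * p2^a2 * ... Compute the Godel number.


Encode each element as an exponent of the corresponding prime:
  2^2 = 4
  3^3 = 27
Product = 4 * 27 = 108

108


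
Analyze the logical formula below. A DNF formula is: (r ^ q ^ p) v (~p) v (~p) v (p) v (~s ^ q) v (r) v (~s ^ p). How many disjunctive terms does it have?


A DNF formula is a disjunction of terms (conjunctions).
Terms are separated by v.
Counting the disjuncts: 7 terms.

7


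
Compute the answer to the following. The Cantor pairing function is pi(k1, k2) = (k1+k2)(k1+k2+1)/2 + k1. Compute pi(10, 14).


k1 + k2 = 24
(k1+k2)(k1+k2+1)/2 = 24 * 25 / 2 = 300
pi = 300 + 10 = 310

310


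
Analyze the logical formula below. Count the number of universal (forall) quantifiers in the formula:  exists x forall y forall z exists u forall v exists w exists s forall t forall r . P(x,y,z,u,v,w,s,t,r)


Quantifier prefix: exists x forall y forall z exists u forall v exists w exists s forall t forall r
Mark each quantifier type:
  E U U E U E E U U
Universal count = 5, Existential count = 4
Asked for universal (forall) quantifiers: 5

5


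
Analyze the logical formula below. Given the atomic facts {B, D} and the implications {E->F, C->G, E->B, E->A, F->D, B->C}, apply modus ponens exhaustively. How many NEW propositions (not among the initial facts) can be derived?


Initial facts: {B, D}
Apply modus ponens to closure:
  B and B->C  =>  C
  C and C->G  =>  G
Final known: {B, C, D, G}
New propositions: {C, G}
Count = 2

2


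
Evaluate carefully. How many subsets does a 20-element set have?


The power set of a set with n elements has 2^n elements.
|P(S)| = 2^20 = 1048576

1048576


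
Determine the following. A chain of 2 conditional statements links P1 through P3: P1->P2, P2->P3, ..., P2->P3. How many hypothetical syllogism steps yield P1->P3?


With 2 implications in a chain connecting 3 propositions:
P1->P2, P2->P3, ..., P2->P3
Steps needed = (number of implications) - 1 = 2 - 1 = 1

1


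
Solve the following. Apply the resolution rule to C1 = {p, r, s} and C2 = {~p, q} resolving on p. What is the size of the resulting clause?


Remove p from C1 and ~p from C2.
C1 remainder: {r, s}
C2 remainder: {q}
Union (resolvent): {q, r, s}
Resolvent has 3 literal(s).

3


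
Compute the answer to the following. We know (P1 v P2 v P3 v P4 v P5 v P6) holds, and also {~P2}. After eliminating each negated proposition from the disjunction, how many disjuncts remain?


Original disjuncts (6): P1, P2, P3, P4, P5, P6
Negated (eliminate): ~P2
Remaining disjuncts: P1, P3, P4, P5, P6
Count = 6 - 1 = 5

5


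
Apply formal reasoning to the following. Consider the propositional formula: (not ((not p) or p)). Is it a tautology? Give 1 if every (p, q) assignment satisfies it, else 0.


Check all 4 assignments:
p=0, q=0: 0
p=0, q=1: 0
p=1, q=0: 0
p=1, q=1: 0
Satisfying count = 0/4.
Tautology iff count = 4: no.

0


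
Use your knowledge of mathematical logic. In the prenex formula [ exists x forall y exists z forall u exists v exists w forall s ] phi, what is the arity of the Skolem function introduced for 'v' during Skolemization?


Quantifier prefix: exists x forall y exists z forall u exists v exists w forall s
'v' is existentially quantified at position 5.
Universal variables preceding it: y, u
Skolem function arity = 2

2


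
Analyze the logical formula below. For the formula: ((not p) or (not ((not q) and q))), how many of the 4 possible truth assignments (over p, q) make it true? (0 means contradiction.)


Check all 4 assignments:
p=0, q=0: 1
p=0, q=1: 1
p=1, q=0: 1
p=1, q=1: 1
Count of True = 4

4


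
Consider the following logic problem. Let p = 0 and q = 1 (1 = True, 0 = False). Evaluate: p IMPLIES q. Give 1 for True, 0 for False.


p = 0, q = 1
Operation: p IMPLIES q
Evaluate: 0 IMPLIES 1 = 1

1


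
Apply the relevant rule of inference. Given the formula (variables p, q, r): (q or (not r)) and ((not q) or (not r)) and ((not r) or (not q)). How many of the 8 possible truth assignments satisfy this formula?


Evaluate all 8 assignments for p, q, r:
p=0, q=0, r=0: 1
p=0, q=0, r=1: 0
p=0, q=1, r=0: 1
p=0, q=1, r=1: 0
p=1, q=0, r=0: 1
p=1, q=0, r=1: 0
p=1, q=1, r=0: 1
p=1, q=1, r=1: 0
Satisfying count = 4

4


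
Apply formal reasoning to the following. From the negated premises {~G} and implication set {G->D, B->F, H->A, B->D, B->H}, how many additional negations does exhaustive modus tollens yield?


Initial negated facts: {~G}
Apply modus tollens to closure:
  (no implication fires)
Final negated: {~G}
New negations: {(none)}
Count = 0

0


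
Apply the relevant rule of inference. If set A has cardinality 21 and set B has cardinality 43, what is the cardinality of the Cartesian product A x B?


The Cartesian product A x B contains all ordered pairs (a, b).
|A x B| = |A| * |B| = 21 * 43 = 903

903


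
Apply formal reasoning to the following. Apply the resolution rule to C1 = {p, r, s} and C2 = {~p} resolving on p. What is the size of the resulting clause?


Remove p from C1 and ~p from C2.
C1 remainder: {r, s}
C2 remainder: {}
Union (resolvent): {r, s}
Resolvent has 2 literal(s).

2


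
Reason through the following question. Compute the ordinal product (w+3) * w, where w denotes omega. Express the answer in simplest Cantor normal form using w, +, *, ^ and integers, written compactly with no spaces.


Compute (w+3) * w.
Ordinal * is associative and left-distributive over +, but NOT commutative; for finite n>1, n*w = w but w*n stays w*n.
(w+3) * w = sup{(w+3)*k : k<w} = sup{w*k+3} = w^2 (the +3 tail is absorbed in the limit).
Result = w^2

w^2


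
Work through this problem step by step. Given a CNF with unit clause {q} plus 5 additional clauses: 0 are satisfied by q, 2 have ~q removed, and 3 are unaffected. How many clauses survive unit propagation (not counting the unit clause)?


Satisfied (removed): 0
Shortened (remain): 2
Unchanged (remain): 3
Remaining = 2 + 3 = 5

5


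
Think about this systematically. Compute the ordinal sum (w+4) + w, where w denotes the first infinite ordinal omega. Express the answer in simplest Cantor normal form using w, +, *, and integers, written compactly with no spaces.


Compute (w+4) + w.
Ordinal + is associative but NOT commutative; for finite n>0, n + w = w but w + n stays w+n.
(w+4) + w = w + (4+w) = w + w = w*2 (the finite tail 4 is absorbed by the right w).
Result = w*2

w*2


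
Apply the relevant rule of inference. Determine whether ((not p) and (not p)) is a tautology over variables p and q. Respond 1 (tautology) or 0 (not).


Check all 4 assignments:
p=0, q=0: 1
p=0, q=1: 1
p=1, q=0: 0
p=1, q=1: 0
Satisfying count = 2/4.
Tautology iff count = 4: no.

0


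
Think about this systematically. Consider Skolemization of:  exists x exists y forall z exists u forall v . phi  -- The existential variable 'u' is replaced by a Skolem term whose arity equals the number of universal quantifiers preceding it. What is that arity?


Quantifier prefix: exists x exists y forall z exists u forall v
'u' is existentially quantified at position 4.
Universal variables preceding it: z
Skolem function arity = 1

1


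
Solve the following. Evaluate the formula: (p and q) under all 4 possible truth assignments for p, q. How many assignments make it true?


Check all 4 assignments:
p=0, q=0: 0
p=0, q=1: 0
p=1, q=0: 0
p=1, q=1: 1
Count of True = 1

1


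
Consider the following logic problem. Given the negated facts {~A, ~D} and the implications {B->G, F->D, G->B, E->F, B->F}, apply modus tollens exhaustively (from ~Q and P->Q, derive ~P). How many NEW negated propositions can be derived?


Initial negated facts: {~A, ~D}
Apply modus tollens to closure:
  ~D and F->D  =>  ~F
  ~F and E->F  =>  ~E
  ~F and B->F  =>  ~B
  ~B and G->B  =>  ~G
Final negated: {~A, ~B, ~D, ~E, ~F, ~G}
New negations: {~B, ~E, ~F, ~G}
Count = 4

4


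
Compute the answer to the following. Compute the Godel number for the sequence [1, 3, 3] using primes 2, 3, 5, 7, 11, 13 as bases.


Encode each element as an exponent of the corresponding prime:
  2^1 = 2
  3^3 = 27
  5^3 = 125
Product = 2 * 27 * 125 = 6750

6750


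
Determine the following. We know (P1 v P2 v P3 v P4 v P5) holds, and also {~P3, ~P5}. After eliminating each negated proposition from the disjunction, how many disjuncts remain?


Original disjuncts (5): P1, P2, P3, P4, P5
Negated (eliminate): ~P3, ~P5
Remaining disjuncts: P1, P2, P4
Count = 5 - 2 = 3

3


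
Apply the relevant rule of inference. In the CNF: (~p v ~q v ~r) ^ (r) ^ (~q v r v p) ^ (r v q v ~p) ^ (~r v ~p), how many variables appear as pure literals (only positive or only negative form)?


Check each variable for pure literal status:
p: mixed (not pure)
q: mixed (not pure)
r: mixed (not pure)
Pure literal count = 0

0


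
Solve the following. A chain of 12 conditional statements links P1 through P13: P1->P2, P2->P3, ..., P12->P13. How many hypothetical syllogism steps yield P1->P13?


With 12 implications in a chain connecting 13 propositions:
P1->P2, P2->P3, ..., P12->P13
Steps needed = (number of implications) - 1 = 12 - 1 = 11

11


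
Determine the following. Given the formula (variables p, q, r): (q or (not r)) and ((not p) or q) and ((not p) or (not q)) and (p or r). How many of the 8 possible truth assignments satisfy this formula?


Evaluate all 8 assignments for p, q, r:
p=0, q=0, r=0: 0
p=0, q=0, r=1: 0
p=0, q=1, r=0: 0
p=0, q=1, r=1: 1
p=1, q=0, r=0: 0
p=1, q=0, r=1: 0
p=1, q=1, r=0: 0
p=1, q=1, r=1: 0
Satisfying count = 1

1


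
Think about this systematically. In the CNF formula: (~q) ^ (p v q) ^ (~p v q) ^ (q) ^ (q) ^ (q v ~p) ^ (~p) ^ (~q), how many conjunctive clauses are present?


A CNF formula is a conjunction of clauses.
Clauses are separated by ^.
Counting the conjuncts: 8 clauses.

8


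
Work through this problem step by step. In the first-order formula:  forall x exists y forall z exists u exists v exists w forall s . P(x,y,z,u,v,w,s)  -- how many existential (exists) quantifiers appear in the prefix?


Quantifier prefix: forall x exists y forall z exists u exists v exists w forall s
Mark each quantifier type:
  U E U E E E U
Universal count = 3, Existential count = 4
Asked for existential (exists) quantifiers: 4

4


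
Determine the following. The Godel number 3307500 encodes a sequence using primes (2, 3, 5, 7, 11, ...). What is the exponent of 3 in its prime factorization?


Factorize 3307500 by dividing by 3 repeatedly.
Division steps: 3 divides 3307500 exactly 3 time(s).
Exponent of 3 = 3

3


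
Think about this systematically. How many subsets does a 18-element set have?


The power set of a set with n elements has 2^n elements.
|P(S)| = 2^18 = 262144

262144


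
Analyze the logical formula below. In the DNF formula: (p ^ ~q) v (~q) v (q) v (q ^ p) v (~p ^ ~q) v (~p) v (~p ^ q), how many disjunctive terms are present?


A DNF formula is a disjunction of terms (conjunctions).
Terms are separated by v.
Counting the disjuncts: 7 terms.

7


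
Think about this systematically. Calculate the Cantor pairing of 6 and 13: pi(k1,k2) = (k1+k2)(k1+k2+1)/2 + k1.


k1 + k2 = 19
(k1+k2)(k1+k2+1)/2 = 19 * 20 / 2 = 190
pi = 190 + 6 = 196

196


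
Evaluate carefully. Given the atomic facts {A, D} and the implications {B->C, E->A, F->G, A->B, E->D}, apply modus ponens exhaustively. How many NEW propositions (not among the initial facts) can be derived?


Initial facts: {A, D}
Apply modus ponens to closure:
  A and A->B  =>  B
  B and B->C  =>  C
Final known: {A, B, C, D}
New propositions: {B, C}
Count = 2

2


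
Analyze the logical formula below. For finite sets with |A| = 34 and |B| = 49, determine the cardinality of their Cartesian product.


The Cartesian product A x B contains all ordered pairs (a, b).
|A x B| = |A| * |B| = 34 * 49 = 1666

1666


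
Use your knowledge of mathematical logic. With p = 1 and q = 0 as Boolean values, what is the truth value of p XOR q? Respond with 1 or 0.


p = 1, q = 0
Operation: p XOR q
Evaluate: 1 XOR 0 = 1

1


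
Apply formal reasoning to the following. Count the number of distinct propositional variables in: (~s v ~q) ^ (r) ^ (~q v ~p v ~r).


Identify each variable that appears in the formula.
Variables found: p, q, r, s
Count = 4

4


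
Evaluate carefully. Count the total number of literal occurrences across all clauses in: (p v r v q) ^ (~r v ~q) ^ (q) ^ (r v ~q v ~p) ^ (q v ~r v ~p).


Counting literals in each clause:
Clause 1: 3 literal(s)
Clause 2: 2 literal(s)
Clause 3: 1 literal(s)
Clause 4: 3 literal(s)
Clause 5: 3 literal(s)
Total = 12

12


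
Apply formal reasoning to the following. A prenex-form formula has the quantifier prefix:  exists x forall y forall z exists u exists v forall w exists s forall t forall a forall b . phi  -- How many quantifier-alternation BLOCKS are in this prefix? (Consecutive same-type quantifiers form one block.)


Quantifier-type sequence: E A A E E A E A A A  (A=forall, E=exists)
Group into maximal same-type runs:
  Ex1 | Ax2 | Ex2 | Ax1 | Ex1 | Ax3
Number of blocks = 6

6


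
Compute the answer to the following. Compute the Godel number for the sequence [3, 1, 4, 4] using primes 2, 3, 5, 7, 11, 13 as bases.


Encode each element as an exponent of the corresponding prime:
  2^3 = 8
  3^1 = 3
  5^4 = 625
  7^4 = 2401
Product = 8 * 3 * 625 * 2401 = 36015000

36015000


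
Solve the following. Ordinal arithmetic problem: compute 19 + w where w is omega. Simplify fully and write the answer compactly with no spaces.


Compute 19 + w.
Ordinal + is associative but NOT commutative; for finite n>0, n + w = w but w + n stays w+n.
Any finite left addend is absorbed by w on the right: 19 + w = w.
Result = w

w


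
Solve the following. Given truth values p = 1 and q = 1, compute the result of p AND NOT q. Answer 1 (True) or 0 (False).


p = 1, q = 1
Operation: p AND NOT q
Evaluate: 1 AND NOT 1 = 0

0


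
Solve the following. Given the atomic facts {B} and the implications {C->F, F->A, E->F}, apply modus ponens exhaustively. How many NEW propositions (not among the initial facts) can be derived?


Initial facts: {B}
Apply modus ponens to closure:
  (no implication fires)
Final known: {B}
New propositions: {(none)}
Count = 0

0


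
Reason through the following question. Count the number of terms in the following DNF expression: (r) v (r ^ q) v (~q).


A DNF formula is a disjunction of terms (conjunctions).
Terms are separated by v.
Counting the disjuncts: 3 terms.

3


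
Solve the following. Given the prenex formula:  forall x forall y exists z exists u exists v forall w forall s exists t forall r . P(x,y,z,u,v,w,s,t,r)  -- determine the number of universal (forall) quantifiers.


Quantifier prefix: forall x forall y exists z exists u exists v forall w forall s exists t forall r
Mark each quantifier type:
  U U E E E U U E U
Universal count = 5, Existential count = 4
Asked for universal (forall) quantifiers: 5

5


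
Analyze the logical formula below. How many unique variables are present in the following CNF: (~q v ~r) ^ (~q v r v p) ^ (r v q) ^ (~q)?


Identify each variable that appears in the formula.
Variables found: p, q, r
Count = 3

3


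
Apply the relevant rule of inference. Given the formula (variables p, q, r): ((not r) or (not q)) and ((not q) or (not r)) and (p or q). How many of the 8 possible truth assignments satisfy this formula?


Evaluate all 8 assignments for p, q, r:
p=0, q=0, r=0: 0
p=0, q=0, r=1: 0
p=0, q=1, r=0: 1
p=0, q=1, r=1: 0
p=1, q=0, r=0: 1
p=1, q=0, r=1: 1
p=1, q=1, r=0: 1
p=1, q=1, r=1: 0
Satisfying count = 4

4


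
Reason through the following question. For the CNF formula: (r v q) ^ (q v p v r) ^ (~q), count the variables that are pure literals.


Check each variable for pure literal status:
p: pure positive
q: mixed (not pure)
r: pure positive
Pure literal count = 2

2


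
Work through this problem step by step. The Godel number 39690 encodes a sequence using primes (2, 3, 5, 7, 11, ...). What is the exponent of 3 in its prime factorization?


Factorize 39690 by dividing by 3 repeatedly.
Division steps: 3 divides 39690 exactly 4 time(s).
Exponent of 3 = 4

4


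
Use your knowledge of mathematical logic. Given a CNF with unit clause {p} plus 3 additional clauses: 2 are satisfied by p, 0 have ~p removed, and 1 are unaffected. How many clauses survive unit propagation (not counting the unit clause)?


Satisfied (removed): 2
Shortened (remain): 0
Unchanged (remain): 1
Remaining = 0 + 1 = 1

1


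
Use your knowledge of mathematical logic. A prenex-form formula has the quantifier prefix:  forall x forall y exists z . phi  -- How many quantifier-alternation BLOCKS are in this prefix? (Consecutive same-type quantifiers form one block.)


Quantifier-type sequence: A A E  (A=forall, E=exists)
Group into maximal same-type runs:
  Ax2 | Ex1
Number of blocks = 2

2


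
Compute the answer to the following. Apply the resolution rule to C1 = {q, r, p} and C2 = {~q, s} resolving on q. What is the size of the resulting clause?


Remove q from C1 and ~q from C2.
C1 remainder: {r, p}
C2 remainder: {s}
Union (resolvent): {p, r, s}
Resolvent has 3 literal(s).

3


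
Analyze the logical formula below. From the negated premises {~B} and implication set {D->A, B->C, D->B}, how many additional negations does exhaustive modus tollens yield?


Initial negated facts: {~B}
Apply modus tollens to closure:
  ~B and D->B  =>  ~D
Final negated: {~B, ~D}
New negations: {~D}
Count = 1

1


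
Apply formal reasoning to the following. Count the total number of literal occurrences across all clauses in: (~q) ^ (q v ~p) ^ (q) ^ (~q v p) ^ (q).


Counting literals in each clause:
Clause 1: 1 literal(s)
Clause 2: 2 literal(s)
Clause 3: 1 literal(s)
Clause 4: 2 literal(s)
Clause 5: 1 literal(s)
Total = 7

7


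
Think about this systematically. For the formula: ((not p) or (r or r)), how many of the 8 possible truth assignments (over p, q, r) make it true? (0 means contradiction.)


Check all 8 assignments:
p=0, q=0, r=0: 1
p=0, q=0, r=1: 1
p=0, q=1, r=0: 1
p=0, q=1, r=1: 1
p=1, q=0, r=0: 0
p=1, q=0, r=1: 1
p=1, q=1, r=0: 0
p=1, q=1, r=1: 1
Count of True = 6

6


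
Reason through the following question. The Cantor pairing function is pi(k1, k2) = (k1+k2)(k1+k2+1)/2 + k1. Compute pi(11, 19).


k1 + k2 = 30
(k1+k2)(k1+k2+1)/2 = 30 * 31 / 2 = 465
pi = 465 + 11 = 476

476


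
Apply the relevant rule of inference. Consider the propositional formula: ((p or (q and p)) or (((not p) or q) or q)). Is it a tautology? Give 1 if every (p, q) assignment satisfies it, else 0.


Check all 4 assignments:
p=0, q=0: 1
p=0, q=1: 1
p=1, q=0: 1
p=1, q=1: 1
Satisfying count = 4/4.
Tautology iff count = 4: yes.

1


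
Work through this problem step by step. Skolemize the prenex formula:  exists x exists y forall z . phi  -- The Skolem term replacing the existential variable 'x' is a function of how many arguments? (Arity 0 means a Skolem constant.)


Quantifier prefix: exists x exists y forall z
'x' is existentially quantified at position 1.
No universal quantifiers precede it.
Skolem function arity = 0 (a Skolem constant)

0


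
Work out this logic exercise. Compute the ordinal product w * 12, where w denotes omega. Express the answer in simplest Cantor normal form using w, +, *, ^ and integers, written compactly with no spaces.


Compute w * 12.
Ordinal * is associative and left-distributive over +, but NOT commutative; for finite n>1, n*w = w but w*n stays w*n.
w * 12 means 12 copies of w concatenated: w*12.
Result = w*12

w*12


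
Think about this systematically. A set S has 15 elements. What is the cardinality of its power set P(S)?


The power set of a set with n elements has 2^n elements.
|P(S)| = 2^15 = 32768

32768


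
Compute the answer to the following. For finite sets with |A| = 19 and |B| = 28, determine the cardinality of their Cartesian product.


The Cartesian product A x B contains all ordered pairs (a, b).
|A x B| = |A| * |B| = 19 * 28 = 532

532


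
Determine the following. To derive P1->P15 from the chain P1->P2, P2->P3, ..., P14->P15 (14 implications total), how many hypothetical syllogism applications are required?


With 14 implications in a chain connecting 15 propositions:
P1->P2, P2->P3, ..., P14->P15
Steps needed = (number of implications) - 1 = 14 - 1 = 13

13


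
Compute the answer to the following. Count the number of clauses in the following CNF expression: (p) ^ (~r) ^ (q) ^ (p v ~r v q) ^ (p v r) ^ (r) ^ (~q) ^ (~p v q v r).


A CNF formula is a conjunction of clauses.
Clauses are separated by ^.
Counting the conjuncts: 8 clauses.

8


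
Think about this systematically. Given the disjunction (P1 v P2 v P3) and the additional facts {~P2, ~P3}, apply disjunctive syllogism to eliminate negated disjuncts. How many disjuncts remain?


Original disjuncts (3): P1, P2, P3
Negated (eliminate): ~P2, ~P3
Remaining disjuncts: P1
Count = 3 - 2 = 1

1


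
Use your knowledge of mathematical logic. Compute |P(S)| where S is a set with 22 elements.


The power set of a set with n elements has 2^n elements.
|P(S)| = 2^22 = 4194304

4194304


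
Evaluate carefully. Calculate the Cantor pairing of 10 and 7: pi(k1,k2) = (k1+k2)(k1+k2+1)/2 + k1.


k1 + k2 = 17
(k1+k2)(k1+k2+1)/2 = 17 * 18 / 2 = 153
pi = 153 + 10 = 163

163


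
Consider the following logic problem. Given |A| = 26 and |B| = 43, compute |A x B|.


The Cartesian product A x B contains all ordered pairs (a, b).
|A x B| = |A| * |B| = 26 * 43 = 1118

1118


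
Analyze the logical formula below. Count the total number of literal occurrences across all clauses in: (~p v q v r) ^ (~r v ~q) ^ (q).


Counting literals in each clause:
Clause 1: 3 literal(s)
Clause 2: 2 literal(s)
Clause 3: 1 literal(s)
Total = 6

6


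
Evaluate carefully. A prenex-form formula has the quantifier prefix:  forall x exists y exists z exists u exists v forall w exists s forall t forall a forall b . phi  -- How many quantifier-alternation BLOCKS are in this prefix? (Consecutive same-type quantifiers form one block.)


Quantifier-type sequence: A E E E E A E A A A  (A=forall, E=exists)
Group into maximal same-type runs:
  Ax1 | Ex4 | Ax1 | Ex1 | Ax3
Number of blocks = 5

5


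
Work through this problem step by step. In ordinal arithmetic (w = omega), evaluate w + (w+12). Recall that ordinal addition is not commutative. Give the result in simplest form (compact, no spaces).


Compute w + (w+12).
Ordinal + is associative but NOT commutative; for finite n>0, n + w = w but w + n stays w+n.
w + (w+12) = (w+w) + 12 = w*2+12.
Result = w*2+12

w*2+12


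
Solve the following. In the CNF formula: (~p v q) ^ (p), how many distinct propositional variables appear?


Identify each variable that appears in the formula.
Variables found: p, q
Count = 2

2


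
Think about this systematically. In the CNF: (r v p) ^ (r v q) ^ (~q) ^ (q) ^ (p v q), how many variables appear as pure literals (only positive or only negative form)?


Check each variable for pure literal status:
p: pure positive
q: mixed (not pure)
r: pure positive
Pure literal count = 2

2


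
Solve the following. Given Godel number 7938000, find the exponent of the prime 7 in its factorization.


Factorize 7938000 by dividing by 7 repeatedly.
Division steps: 7 divides 7938000 exactly 2 time(s).
Exponent of 7 = 2

2


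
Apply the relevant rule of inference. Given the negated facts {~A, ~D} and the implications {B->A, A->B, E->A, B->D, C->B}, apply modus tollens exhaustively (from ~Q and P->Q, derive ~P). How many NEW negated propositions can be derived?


Initial negated facts: {~A, ~D}
Apply modus tollens to closure:
  ~A and B->A  =>  ~B
  ~A and E->A  =>  ~E
  ~B and C->B  =>  ~C
Final negated: {~A, ~B, ~C, ~D, ~E}
New negations: {~B, ~C, ~E}
Count = 3

3


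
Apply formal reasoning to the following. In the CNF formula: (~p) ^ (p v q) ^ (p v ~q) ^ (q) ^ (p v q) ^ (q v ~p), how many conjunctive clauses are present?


A CNF formula is a conjunction of clauses.
Clauses are separated by ^.
Counting the conjuncts: 6 clauses.

6


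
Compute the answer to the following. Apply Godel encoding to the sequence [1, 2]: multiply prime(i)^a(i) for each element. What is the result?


Encode each element as an exponent of the corresponding prime:
  2^1 = 2
  3^2 = 9
Product = 2 * 9 = 18

18


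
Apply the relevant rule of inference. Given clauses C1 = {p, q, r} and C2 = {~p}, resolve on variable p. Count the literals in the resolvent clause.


Remove p from C1 and ~p from C2.
C1 remainder: {q, r}
C2 remainder: {}
Union (resolvent): {q, r}
Resolvent has 2 literal(s).

2


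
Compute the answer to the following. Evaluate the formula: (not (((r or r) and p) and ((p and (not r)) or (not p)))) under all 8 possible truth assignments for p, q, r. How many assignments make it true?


Check all 8 assignments:
p=0, q=0, r=0: 1
p=0, q=0, r=1: 1
p=0, q=1, r=0: 1
p=0, q=1, r=1: 1
p=1, q=0, r=0: 1
p=1, q=0, r=1: 1
p=1, q=1, r=0: 1
p=1, q=1, r=1: 1
Count of True = 8

8


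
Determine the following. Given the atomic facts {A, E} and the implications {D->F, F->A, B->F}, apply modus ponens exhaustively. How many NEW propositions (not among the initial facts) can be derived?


Initial facts: {A, E}
Apply modus ponens to closure:
  (no implication fires)
Final known: {A, E}
New propositions: {(none)}
Count = 0

0


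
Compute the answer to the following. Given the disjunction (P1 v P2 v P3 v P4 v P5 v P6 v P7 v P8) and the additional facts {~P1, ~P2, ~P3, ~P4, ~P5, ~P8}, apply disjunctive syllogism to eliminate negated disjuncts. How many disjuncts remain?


Original disjuncts (8): P1, P2, P3, P4, P5, P6, P7, P8
Negated (eliminate): ~P1, ~P2, ~P3, ~P4, ~P5, ~P8
Remaining disjuncts: P6, P7
Count = 8 - 6 = 2

2


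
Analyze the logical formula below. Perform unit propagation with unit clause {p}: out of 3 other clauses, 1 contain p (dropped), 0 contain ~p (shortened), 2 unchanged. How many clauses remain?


Satisfied (removed): 1
Shortened (remain): 0
Unchanged (remain): 2
Remaining = 0 + 2 = 2

2


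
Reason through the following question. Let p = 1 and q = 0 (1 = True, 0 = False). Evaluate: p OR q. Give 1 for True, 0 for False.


p = 1, q = 0
Operation: p OR q
Evaluate: 1 OR 0 = 1

1


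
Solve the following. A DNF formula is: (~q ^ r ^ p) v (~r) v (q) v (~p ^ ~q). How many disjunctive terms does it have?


A DNF formula is a disjunction of terms (conjunctions).
Terms are separated by v.
Counting the disjuncts: 4 terms.

4


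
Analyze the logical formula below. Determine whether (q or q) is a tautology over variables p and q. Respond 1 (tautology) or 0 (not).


Check all 4 assignments:
p=0, q=0: 0
p=0, q=1: 1
p=1, q=0: 0
p=1, q=1: 1
Satisfying count = 2/4.
Tautology iff count = 4: no.

0


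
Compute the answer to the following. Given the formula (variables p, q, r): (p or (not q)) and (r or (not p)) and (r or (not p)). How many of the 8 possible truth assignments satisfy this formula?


Evaluate all 8 assignments for p, q, r:
p=0, q=0, r=0: 1
p=0, q=0, r=1: 1
p=0, q=1, r=0: 0
p=0, q=1, r=1: 0
p=1, q=0, r=0: 0
p=1, q=0, r=1: 1
p=1, q=1, r=0: 0
p=1, q=1, r=1: 1
Satisfying count = 4

4


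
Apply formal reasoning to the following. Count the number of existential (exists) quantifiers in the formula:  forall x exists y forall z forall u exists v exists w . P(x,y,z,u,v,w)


Quantifier prefix: forall x exists y forall z forall u exists v exists w
Mark each quantifier type:
  U E U U E E
Universal count = 3, Existential count = 3
Asked for existential (exists) quantifiers: 3

3


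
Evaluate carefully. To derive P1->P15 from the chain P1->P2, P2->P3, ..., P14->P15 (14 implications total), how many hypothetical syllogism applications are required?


With 14 implications in a chain connecting 15 propositions:
P1->P2, P2->P3, ..., P14->P15
Steps needed = (number of implications) - 1 = 14 - 1 = 13

13


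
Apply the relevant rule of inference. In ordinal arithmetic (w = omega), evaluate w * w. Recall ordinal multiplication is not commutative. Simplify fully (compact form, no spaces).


Compute w * w.
Ordinal * is associative and left-distributive over +, but NOT commutative; for finite n>1, n*w = w but w*n stays w*n.
w * w = w^2 by definition.
Result = w^2

w^2
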